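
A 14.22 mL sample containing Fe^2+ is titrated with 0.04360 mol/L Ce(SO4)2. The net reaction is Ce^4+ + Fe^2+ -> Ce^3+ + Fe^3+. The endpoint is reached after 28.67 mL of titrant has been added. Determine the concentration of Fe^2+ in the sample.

n(Ce(SO4)2) = 0.04360 x 0.02867 = 0.001250 mol.
From the balanced equation, 1 mol Ce(SO4)2 reacts with 1 mol Fe^2+, so n(Fe^2+) = 0.001250 x 1/1 = 0.001250 mol.
[Fe^2+] = 0.001250 / 0.01422 L = 0.0879 M.

0.0879 M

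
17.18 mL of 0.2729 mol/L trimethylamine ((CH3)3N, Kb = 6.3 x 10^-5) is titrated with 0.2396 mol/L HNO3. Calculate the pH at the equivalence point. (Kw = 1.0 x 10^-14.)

5.35

n((CH3)3N) = 0.2729 x 0.01718 = 0.004688 mol; V(HNO3) at equivalence = 0.004688/0.2396 = 0.01957 L.
At equivalence the base is fully converted to (CH3)3NH+; total volume = 0.03675 L, so [(CH3)3NH+] = 0.004688/0.03675 = 0.1276 M.
Ka((CH3)3NH+) = Kw/Kb = 1.0e-14 / 6.3 x 10^-5 = 1.59e-10.
[H^+] = sqrt(Ka x [(CH3)3NH+]) = sqrt(1.59e-10 x 0.1276) = 4.50e-6 M.
pH = -log(4.50e-6) = 5.35.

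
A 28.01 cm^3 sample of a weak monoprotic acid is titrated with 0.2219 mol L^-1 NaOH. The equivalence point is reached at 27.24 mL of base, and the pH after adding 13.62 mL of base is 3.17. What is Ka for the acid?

13.62 mL is half of the equivalence volume, so this is the half-equivalence point where [HA] = [A^-].
At half-equivalence pH = pKa, so pKa = 3.17.
Ka = 10^(-3.17) = 6.8 x 10^-4.

6.8 x 10^-4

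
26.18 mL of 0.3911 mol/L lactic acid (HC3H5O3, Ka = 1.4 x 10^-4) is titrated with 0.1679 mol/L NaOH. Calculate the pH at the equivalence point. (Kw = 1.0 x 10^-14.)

8.46

n(HC3H5O3) = 0.3911 x 0.02618 = 0.01024 mol; V(NaOH) at equivalence = 0.01024/0.1679 = 0.06098 L.
At equivalence all the acid is converted to C3H5O3-; total volume = 0.02618 + 0.06098 = 0.08716 L, so [C3H5O3-] = 0.01024/0.08716 = 0.1175 M.
Kb = Kw/Ka = 1.0e-14 / 1.4 x 10^-4 = 7.14e-11.
[OH^-] = sqrt(Kb x [C3H5O3-]) = sqrt(7.14e-11 x 0.1175) = 2.90e-6 M.
pOH = 5.54, so pH = 14.00 - 5.54 = 8.46.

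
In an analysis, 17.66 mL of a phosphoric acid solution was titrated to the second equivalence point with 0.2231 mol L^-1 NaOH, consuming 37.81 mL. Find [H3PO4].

0.239 M

n(NaOH) = 0.2231 x 0.03781 = 0.008435 mol.
At the second equivalence point, 2 mol OH^- react per mol H3PO4, so n(H3PO4) = 0.008435 / 2 = 0.004218 mol.
[H3PO4] = 0.004218 / 0.01766 L = 0.239 M.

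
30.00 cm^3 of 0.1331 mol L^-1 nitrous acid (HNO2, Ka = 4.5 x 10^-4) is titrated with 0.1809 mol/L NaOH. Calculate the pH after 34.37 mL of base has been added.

n(acid) = 0.1331 x 0.03000 = 0.003993 mol; n(NaOH) added = 0.1809 x 0.03437 = 0.006218 mol.
Base is in excess by 0.006218 - 0.003993 = 0.002225 mol in a total volume of 0.06437 L.
[OH^-] = 0.002225/0.06437 = 0.03456 M, so pOH = 1.46 and pH = 14.00 - 1.46 = 12.54.

12.54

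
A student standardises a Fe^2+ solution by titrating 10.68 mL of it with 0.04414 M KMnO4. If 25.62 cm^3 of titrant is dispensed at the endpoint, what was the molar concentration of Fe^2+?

0.529 M

n(KMnO4) = 0.04414 x 0.02562 = 0.001131 mol.
From the balanced equation, 1 mol KMnO4 reacts with 5 mol Fe^2+, so n(Fe^2+) = 0.001131 x 5/1 = 0.005654 mol.
[Fe^2+] = 0.005654 / 0.01068 L = 0.529 M.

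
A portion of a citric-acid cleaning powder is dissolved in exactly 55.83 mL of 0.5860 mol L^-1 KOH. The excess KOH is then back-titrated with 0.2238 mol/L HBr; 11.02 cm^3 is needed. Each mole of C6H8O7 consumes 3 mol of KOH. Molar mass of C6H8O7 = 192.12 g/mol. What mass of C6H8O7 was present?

Total n(KOH) added = 0.5860 x 0.05583 = 0.03272 mol.
n(HBr) used = 0.2238 x 0.01102 = 0.002466 mol, which equals the excess n(KOH).
So n(KOH) consumed by the sample = 0.03272 - 0.002466 = 0.03025 mol.
n(C6H8O7) = 0.03025 / 3 = 0.01008 mol.
mass = 0.01008 mol x 192.12 g/mol = 1.94 g.

1.94 g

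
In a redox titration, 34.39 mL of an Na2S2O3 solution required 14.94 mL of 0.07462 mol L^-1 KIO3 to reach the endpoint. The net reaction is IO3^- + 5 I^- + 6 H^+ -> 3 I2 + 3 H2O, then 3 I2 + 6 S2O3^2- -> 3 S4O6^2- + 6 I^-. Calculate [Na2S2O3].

n(KIO3) = 0.07462 x 0.01494 = 0.001115 mol.
From the balanced equation, 1 mol KIO3 reacts with 6 mol Na2S2O3, so n(Na2S2O3) = 0.001115 x 6/1 = 0.006689 mol.
[Na2S2O3] = 0.006689 / 0.03439 L = 0.195 M.

0.195 M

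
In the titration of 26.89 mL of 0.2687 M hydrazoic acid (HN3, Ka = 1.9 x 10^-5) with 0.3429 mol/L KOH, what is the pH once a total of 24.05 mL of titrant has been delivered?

12.30

n(acid) = 0.2687 x 0.02689 = 0.007225 mol; n(KOH) added = 0.3429 x 0.02405 = 0.008247 mol.
Base is in excess by 0.008247 - 0.007225 = 0.001021 mol in a total volume of 0.05094 L.
[OH^-] = 0.001021/0.05094 = 0.02005 M, so pOH = 1.70 and pH = 14.00 - 1.70 = 12.30.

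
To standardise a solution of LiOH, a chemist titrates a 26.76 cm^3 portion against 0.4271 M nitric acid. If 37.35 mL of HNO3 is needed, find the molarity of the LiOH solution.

0.596 M

n(HNO3) delivered = 0.4271 x 0.03735 = 0.01595 mol.
For a 1:1 reaction, n(LiOH) = 0.01595 mol.
[LiOH] = 0.01595 mol / 0.02676 L = 0.596 M.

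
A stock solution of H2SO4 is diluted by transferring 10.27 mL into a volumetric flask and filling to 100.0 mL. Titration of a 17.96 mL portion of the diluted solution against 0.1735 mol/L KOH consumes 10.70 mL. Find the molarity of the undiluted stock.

0.503 M

n(KOH) = 0.1735 x 0.01070 = 0.001856 mol.
n(H2SO4) in the aliquot = 0.001856 x 1/2 = 0.0009282 mol.
[diluted H2SO4] = 0.0009282 / 0.01796 = 0.05168 M.
Dilution factor = 100.0/10.27 = 9.737, so [stock] = 0.05168 x 9.737 = 0.503 M.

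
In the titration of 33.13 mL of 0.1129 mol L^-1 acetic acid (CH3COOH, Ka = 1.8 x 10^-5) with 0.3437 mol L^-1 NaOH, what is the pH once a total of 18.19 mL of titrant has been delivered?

n(acid) = 0.1129 x 0.03313 = 0.003740 mol; n(NaOH) added = 0.3437 x 0.01819 = 0.006252 mol.
Base is in excess by 0.006252 - 0.003740 = 0.002512 mol in a total volume of 0.05132 L.
[OH^-] = 0.002512/0.05132 = 0.04894 M, so pOH = 1.31 and pH = 14.00 - 1.31 = 12.69.

12.69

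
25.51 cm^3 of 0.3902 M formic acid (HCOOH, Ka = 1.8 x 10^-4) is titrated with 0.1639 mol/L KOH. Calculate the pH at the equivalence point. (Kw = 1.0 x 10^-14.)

n(HCOOH) = 0.3902 x 0.02551 = 0.009954 mol; V(KOH) at equivalence = 0.009954/0.1639 = 0.06073 L.
At equivalence all the acid is converted to HCOO-; total volume = 0.02551 + 0.06073 = 0.08624 L, so [HCOO-] = 0.009954/0.08624 = 0.1154 M.
Kb = Kw/Ka = 1.0e-14 / 1.8 x 10^-4 = 5.56e-11.
[OH^-] = sqrt(Kb x [HCOO-]) = sqrt(5.56e-11 x 0.1154) = 2.53e-6 M.
pOH = 5.60, so pH = 14.00 - 5.60 = 8.40.

8.40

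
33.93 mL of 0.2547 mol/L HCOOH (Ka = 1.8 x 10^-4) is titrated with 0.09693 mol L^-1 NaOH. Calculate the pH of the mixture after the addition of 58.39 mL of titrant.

4.02

Initial n(HCOOH) = 0.2547 x 0.03393 = 0.008642 mol.
n(NaOH) added = 0.09693 x 0.05839 = 0.005660 mol, converting that many moles of HCOOH to HCOO-.
Remaining n(HCOOH) = 0.002982 mol; n(HCOO-) = 0.005660 mol.
By Henderson-Hasselbalch, pH = pKa + log([A^-]/[HA]) = 3.74 + log(0.005660/0.002982) = 3.74 + (+0.28) = 4.02.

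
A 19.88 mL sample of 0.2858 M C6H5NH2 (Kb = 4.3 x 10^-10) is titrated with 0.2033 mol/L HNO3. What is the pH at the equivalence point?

n(C6H5NH2) = 0.2858 x 0.01988 = 0.005682 mol; V(HNO3) at equivalence = 0.005682/0.2033 = 0.02795 L.
At equivalence the base is fully converted to C6H5NH3+; total volume = 0.04783 L, so [C6H5NH3+] = 0.005682/0.04783 = 0.1188 M.
Ka(C6H5NH3+) = Kw/Kb = 1.0e-14 / 4.3 x 10^-10 = 2.33e-5.
[H^+] = sqrt(Ka x [C6H5NH3+]) = sqrt(2.33e-5 x 0.1188) = 0.00166 M.
pH = -log(0.00166) = 2.78.

2.78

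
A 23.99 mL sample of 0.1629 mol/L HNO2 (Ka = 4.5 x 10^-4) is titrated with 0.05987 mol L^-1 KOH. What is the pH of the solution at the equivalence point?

7.99

n(HNO2) = 0.1629 x 0.02399 = 0.003908 mol; V(KOH) at equivalence = 0.003908/0.05987 = 0.06527 L.
At equivalence all the acid is converted to NO2-; total volume = 0.02399 + 0.06527 = 0.08926 L, so [NO2-] = 0.003908/0.08926 = 0.04378 M.
Kb = Kw/Ka = 1.0e-14 / 4.5 x 10^-4 = 2.22e-11.
[OH^-] = sqrt(Kb x [NO2-]) = sqrt(2.22e-11 x 0.04378) = 9.86e-7 M.
pOH = 6.01, so pH = 14.00 - 6.01 = 7.99.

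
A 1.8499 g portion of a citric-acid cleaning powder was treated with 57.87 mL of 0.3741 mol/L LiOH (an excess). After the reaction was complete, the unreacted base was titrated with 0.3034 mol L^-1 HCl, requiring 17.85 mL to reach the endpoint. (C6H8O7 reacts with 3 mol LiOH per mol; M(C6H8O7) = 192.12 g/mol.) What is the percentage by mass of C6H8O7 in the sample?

Total n(LiOH) added = 0.3741 x 0.05787 = 0.02165 mol.
n(HCl) used = 0.3034 x 0.01785 = 0.005416 mol, which equals the excess n(LiOH).
So n(LiOH) consumed by the sample = 0.02165 - 0.005416 = 0.01623 mol.
n(C6H8O7) = 0.01623 / 3 = 0.005411 mol.
mass C6H8O7 = 0.005411 x 192.12 = 1.040 g, so %C6H8O7 = 1.040/1.8499 x 100 = 56.2%.

56.2%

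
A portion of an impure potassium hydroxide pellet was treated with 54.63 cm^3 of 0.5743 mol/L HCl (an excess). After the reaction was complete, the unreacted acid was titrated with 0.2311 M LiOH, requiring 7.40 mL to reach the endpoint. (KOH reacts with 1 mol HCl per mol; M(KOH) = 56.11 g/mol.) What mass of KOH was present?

Total n(HCl) added = 0.5743 x 0.05463 = 0.03137 mol.
n(LiOH) used = 0.2311 x 0.007400 = 0.001710 mol, which equals the excess n(HCl).
So n(HCl) consumed by the sample = 0.03137 - 0.001710 = 0.02966 mol.
n(KOH) = 0.02966 / 1 = 0.02966 mol.
mass = 0.02966 mol x 56.11 g/mol = 1.66 g.

1.66 g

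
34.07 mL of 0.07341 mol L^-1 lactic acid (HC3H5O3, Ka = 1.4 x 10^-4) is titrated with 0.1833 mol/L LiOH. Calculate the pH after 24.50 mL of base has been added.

n(acid) = 0.07341 x 0.03407 = 0.002501 mol; n(LiOH) added = 0.1833 x 0.02450 = 0.004491 mol.
Base is in excess by 0.004491 - 0.002501 = 0.001990 mol in a total volume of 0.05857 L.
[OH^-] = 0.001990/0.05857 = 0.03397 M, so pOH = 1.47 and pH = 14.00 - 1.47 = 12.53.

12.53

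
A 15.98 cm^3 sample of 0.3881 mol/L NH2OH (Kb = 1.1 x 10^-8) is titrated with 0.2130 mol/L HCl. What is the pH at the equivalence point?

n(NH2OH) = 0.3881 x 0.01598 = 0.006202 mol; V(HCl) at equivalence = 0.006202/0.2130 = 0.02912 L.
At equivalence the base is fully converted to NH3OH+; total volume = 0.04510 L, so [NH3OH+] = 0.006202/0.04510 = 0.1375 M.
Ka(NH3OH+) = Kw/Kb = 1.0e-14 / 1.1 x 10^-8 = 9.09e-7.
[H^+] = sqrt(Ka x [NH3OH+]) = sqrt(9.09e-7 x 0.1375) = 0.000354 M.
pH = -log(0.000354) = 3.45.

3.45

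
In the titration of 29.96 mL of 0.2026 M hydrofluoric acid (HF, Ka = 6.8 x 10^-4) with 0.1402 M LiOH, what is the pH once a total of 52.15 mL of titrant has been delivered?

n(acid) = 0.2026 x 0.02996 = 0.006070 mol; n(LiOH) added = 0.1402 x 0.05215 = 0.007311 mol.
Base is in excess by 0.007311 - 0.006070 = 0.001242 mol in a total volume of 0.08211 L.
[OH^-] = 0.001242/0.08211 = 0.01512 M, so pOH = 1.82 and pH = 14.00 - 1.82 = 12.18.

12.18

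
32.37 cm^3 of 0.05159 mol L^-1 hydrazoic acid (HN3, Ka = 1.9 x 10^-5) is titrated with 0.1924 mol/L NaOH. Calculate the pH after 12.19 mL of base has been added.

n(acid) = 0.05159 x 0.03237 = 0.001670 mol; n(NaOH) added = 0.1924 x 0.01219 = 0.002345 mol.
Base is in excess by 0.002345 - 0.001670 = 0.0006754 mol in a total volume of 0.04456 L.
[OH^-] = 0.0006754/0.04456 = 0.01516 M, so pOH = 1.82 and pH = 14.00 - 1.82 = 12.18.

12.18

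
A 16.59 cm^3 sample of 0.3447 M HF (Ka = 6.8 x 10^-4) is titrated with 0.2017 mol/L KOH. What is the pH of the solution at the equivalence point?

8.14

n(HF) = 0.3447 x 0.01659 = 0.005719 mol; V(KOH) at equivalence = 0.005719/0.2017 = 0.02835 L.
At equivalence all the acid is converted to F-; total volume = 0.01659 + 0.02835 = 0.04494 L, so [F-] = 0.005719/0.04494 = 0.1272 M.
Kb = Kw/Ka = 1.0e-14 / 6.8 x 10^-4 = 1.47e-11.
[OH^-] = sqrt(Kb x [F-]) = sqrt(1.47e-11 x 0.1272) = 1.37e-6 M.
pOH = 5.86, so pH = 14.00 - 5.86 = 8.14.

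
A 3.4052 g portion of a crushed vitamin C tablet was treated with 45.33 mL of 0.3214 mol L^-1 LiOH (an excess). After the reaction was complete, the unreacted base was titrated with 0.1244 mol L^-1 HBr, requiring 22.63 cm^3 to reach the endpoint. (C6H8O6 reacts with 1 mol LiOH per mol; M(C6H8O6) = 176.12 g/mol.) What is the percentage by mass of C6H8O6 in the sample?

Total n(LiOH) added = 0.3214 x 0.04533 = 0.01457 mol.
n(HBr) used = 0.1244 x 0.02263 = 0.002815 mol, which equals the excess n(LiOH).
So n(LiOH) consumed by the sample = 0.01457 - 0.002815 = 0.01175 mol.
n(C6H8O6) = 0.01175 / 1 = 0.01175 mol.
mass C6H8O6 = 0.01175 x 176.12 = 2.070 g, so %C6H8O6 = 2.070/3.4052 x 100 = 60.8%.

60.8%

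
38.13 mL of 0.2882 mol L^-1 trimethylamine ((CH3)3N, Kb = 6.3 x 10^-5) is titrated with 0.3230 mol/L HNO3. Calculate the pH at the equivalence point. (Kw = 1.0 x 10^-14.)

5.31

n((CH3)3N) = 0.2882 x 0.03813 = 0.01099 mol; V(HNO3) at equivalence = 0.01099/0.3230 = 0.03402 L.
At equivalence the base is fully converted to (CH3)3NH+; total volume = 0.07215 L, so [(CH3)3NH+] = 0.01099/0.07215 = 0.1523 M.
Ka((CH3)3NH+) = Kw/Kb = 1.0e-14 / 6.3 x 10^-5 = 1.59e-10.
[H^+] = sqrt(Ka x [(CH3)3NH+]) = sqrt(1.59e-10 x 0.1523) = 4.92e-6 M.
pH = -log(4.92e-6) = 5.31.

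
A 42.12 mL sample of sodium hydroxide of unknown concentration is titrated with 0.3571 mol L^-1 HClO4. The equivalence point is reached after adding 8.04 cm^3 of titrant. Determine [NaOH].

n(HClO4) delivered = 0.3571 x 0.008040 = 0.002871 mol.
For a 1:1 reaction, n(NaOH) = 0.002871 mol.
[NaOH] = 0.002871 mol / 0.04212 L = 0.0682 M.

0.0682 M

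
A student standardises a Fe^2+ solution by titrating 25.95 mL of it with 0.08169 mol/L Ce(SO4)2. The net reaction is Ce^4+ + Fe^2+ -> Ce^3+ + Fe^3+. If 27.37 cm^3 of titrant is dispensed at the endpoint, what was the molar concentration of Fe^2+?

0.0862 M

n(Ce(SO4)2) = 0.08169 x 0.02737 = 0.002236 mol.
From the balanced equation, 1 mol Ce(SO4)2 reacts with 1 mol Fe^2+, so n(Fe^2+) = 0.002236 x 1/1 = 0.002236 mol.
[Fe^2+] = 0.002236 / 0.02595 L = 0.0862 M.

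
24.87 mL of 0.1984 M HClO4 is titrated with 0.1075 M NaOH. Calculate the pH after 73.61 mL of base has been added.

12.48

n(acid) = 0.1984 x 0.02487 = 0.004934 mol; n(NaOH) added = 0.1075 x 0.07361 = 0.007913 mol.
Base is in excess by 0.007913 - 0.004934 = 0.002979 mol in a total volume of 0.09848 L.
[OH^-] = 0.002979/0.09848 = 0.03025 M, so pOH = 1.52 and pH = 14.00 - 1.52 = 12.48.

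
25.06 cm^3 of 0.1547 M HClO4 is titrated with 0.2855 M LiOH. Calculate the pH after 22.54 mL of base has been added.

12.73

n(acid) = 0.1547 x 0.02506 = 0.003877 mol; n(LiOH) added = 0.2855 x 0.02254 = 0.006435 mol.
Base is in excess by 0.006435 - 0.003877 = 0.002558 mol in a total volume of 0.04760 L.
[OH^-] = 0.002558/0.04760 = 0.05375 M, so pOH = 1.27 and pH = 14.00 - 1.27 = 12.73.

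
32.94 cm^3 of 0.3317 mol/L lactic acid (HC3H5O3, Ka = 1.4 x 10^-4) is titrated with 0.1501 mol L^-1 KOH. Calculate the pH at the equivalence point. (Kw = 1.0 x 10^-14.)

n(HC3H5O3) = 0.3317 x 0.03294 = 0.01093 mol; V(KOH) at equivalence = 0.01093/0.1501 = 0.07279 L.
At equivalence all the acid is converted to C3H5O3-; total volume = 0.03294 + 0.07279 = 0.1057 L, so [C3H5O3-] = 0.01093/0.1057 = 0.1033 M.
Kb = Kw/Ka = 1.0e-14 / 1.4 x 10^-4 = 7.14e-11.
[OH^-] = sqrt(Kb x [C3H5O3-]) = sqrt(7.14e-11 x 0.1033) = 2.72e-6 M.
pOH = 5.57, so pH = 14.00 - 5.57 = 8.43.

8.43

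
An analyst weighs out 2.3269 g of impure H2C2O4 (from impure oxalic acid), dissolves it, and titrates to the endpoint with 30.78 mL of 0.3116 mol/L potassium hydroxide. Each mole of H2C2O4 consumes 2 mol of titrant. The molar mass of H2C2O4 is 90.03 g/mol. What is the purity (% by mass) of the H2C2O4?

18.6%

n(KOH) = 0.3116 x 0.03078 = 0.009591 mol.
n(H2C2O4) = 0.009591 / 2 = 0.004796 mol.
mass of H2C2O4 = 0.004796 x 90.03 = 0.4317 g.
% purity = 0.4317 / 2.3269 x 100 = 18.6%.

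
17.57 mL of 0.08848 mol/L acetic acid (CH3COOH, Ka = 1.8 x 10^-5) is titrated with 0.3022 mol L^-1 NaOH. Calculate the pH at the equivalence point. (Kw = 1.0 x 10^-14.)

8.79

n(CH3COOH) = 0.08848 x 0.01757 = 0.001555 mol; V(NaOH) at equivalence = 0.001555/0.3022 = 0.005144 L.
At equivalence all the acid is converted to CH3COO-; total volume = 0.01757 + 0.005144 = 0.02271 L, so [CH3COO-] = 0.001555/0.02271 = 0.06844 M.
Kb = Kw/Ka = 1.0e-14 / 1.8 x 10^-5 = 5.56e-10.
[OH^-] = sqrt(Kb x [CH3COO-]) = sqrt(5.56e-10 x 0.06844) = 6.17e-6 M.
pOH = 5.21, so pH = 14.00 - 5.21 = 8.79.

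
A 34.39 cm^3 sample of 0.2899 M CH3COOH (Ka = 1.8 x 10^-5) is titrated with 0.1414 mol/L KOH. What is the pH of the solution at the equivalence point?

n(CH3COOH) = 0.2899 x 0.03439 = 0.009970 mol; V(KOH) at equivalence = 0.009970/0.1414 = 0.07051 L.
At equivalence all the acid is converted to CH3COO-; total volume = 0.03439 + 0.07051 = 0.1049 L, so [CH3COO-] = 0.009970/0.1049 = 0.09504 M.
Kb = Kw/Ka = 1.0e-14 / 1.8 x 10^-5 = 5.56e-10.
[OH^-] = sqrt(Kb x [CH3COO-]) = sqrt(5.56e-10 x 0.09504) = 7.27e-6 M.
pOH = 5.14, so pH = 14.00 - 5.14 = 8.86.

8.86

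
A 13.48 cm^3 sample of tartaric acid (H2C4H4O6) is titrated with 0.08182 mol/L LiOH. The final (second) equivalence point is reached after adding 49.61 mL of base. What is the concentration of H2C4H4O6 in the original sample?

0.151 M

n(LiOH) = 0.08182 x 0.04961 = 0.004059 mol.
At the final (second) equivalence point, 2 mol OH^- react per mol H2C4H4O6, so n(H2C4H4O6) = 0.004059 / 2 = 0.002030 mol.
[H2C4H4O6] = 0.002030 / 0.01348 L = 0.151 M.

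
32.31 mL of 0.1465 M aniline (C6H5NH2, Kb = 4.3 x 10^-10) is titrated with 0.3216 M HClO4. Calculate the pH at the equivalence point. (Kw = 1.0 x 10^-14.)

n(C6H5NH2) = 0.1465 x 0.03231 = 0.004733 mol; V(HClO4) at equivalence = 0.004733/0.3216 = 0.01472 L.
At equivalence the base is fully converted to C6H5NH3+; total volume = 0.04703 L, so [C6H5NH3+] = 0.004733/0.04703 = 0.1007 M.
Ka(C6H5NH3+) = Kw/Kb = 1.0e-14 / 4.3 x 10^-10 = 2.33e-5.
[H^+] = sqrt(Ka x [C6H5NH3+]) = sqrt(2.33e-5 x 0.1007) = 0.00153 M.
pH = -log(0.00153) = 2.82.

2.82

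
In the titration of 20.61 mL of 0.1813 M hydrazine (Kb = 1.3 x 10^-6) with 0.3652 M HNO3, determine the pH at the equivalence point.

n(N2H4) = 0.1813 x 0.02061 = 0.003737 mol; V(HNO3) at equivalence = 0.003737/0.3652 = 0.01023 L.
At equivalence the base is fully converted to N2H5+; total volume = 0.03084 L, so [N2H5+] = 0.003737/0.03084 = 0.1212 M.
Ka(N2H5+) = Kw/Kb = 1.0e-14 / 1.3 x 10^-6 = 7.69e-9.
[H^+] = sqrt(Ka x [N2H5+]) = sqrt(7.69e-9 x 0.1212) = 3.05e-5 M.
pH = -log(3.05e-5) = 4.52.

4.52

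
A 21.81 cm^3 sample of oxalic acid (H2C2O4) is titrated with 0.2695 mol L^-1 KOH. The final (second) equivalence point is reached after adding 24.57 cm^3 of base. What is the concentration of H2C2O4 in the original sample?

0.152 M

n(KOH) = 0.2695 x 0.02457 = 0.006622 mol.
At the final (second) equivalence point, 2 mol OH^- react per mol H2C2O4, so n(H2C2O4) = 0.006622 / 2 = 0.003311 mol.
[H2C2O4] = 0.003311 / 0.02181 L = 0.152 M.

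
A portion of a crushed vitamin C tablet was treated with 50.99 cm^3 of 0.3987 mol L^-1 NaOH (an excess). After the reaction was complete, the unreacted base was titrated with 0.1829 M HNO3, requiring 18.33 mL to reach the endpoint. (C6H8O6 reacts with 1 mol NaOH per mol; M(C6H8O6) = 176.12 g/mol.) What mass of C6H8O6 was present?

Total n(NaOH) added = 0.3987 x 0.05099 = 0.02033 mol.
n(HNO3) used = 0.1829 x 0.01833 = 0.003353 mol, which equals the excess n(NaOH).
So n(NaOH) consumed by the sample = 0.02033 - 0.003353 = 0.01698 mol.
n(C6H8O6) = 0.01698 / 1 = 0.01698 mol.
mass = 0.01698 mol x 176.12 g/mol = 2.99 g.

2.99 g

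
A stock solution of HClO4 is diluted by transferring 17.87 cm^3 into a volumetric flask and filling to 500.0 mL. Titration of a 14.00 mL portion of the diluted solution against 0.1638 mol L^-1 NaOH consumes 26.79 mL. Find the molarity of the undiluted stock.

8.77 M

n(NaOH) = 0.1638 x 0.02679 = 0.004388 mol.
n(HClO4) in the aliquot = 0.004388 mol.
[diluted HClO4] = 0.004388 / 0.01400 = 0.3134 M.
Dilution factor = 500.0/17.87 = 27.98, so [stock] = 0.3134 x 27.98 = 8.77 M.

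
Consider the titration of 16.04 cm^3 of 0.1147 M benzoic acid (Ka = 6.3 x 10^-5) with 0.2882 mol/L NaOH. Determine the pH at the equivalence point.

8.56

n(C6H5COOH) = 0.1147 x 0.01604 = 0.001840 mol; V(NaOH) at equivalence = 0.001840/0.2882 = 0.006384 L.
At equivalence all the acid is converted to C6H5COO-; total volume = 0.01604 + 0.006384 = 0.02242 L, so [C6H5COO-] = 0.001840/0.02242 = 0.08205 M.
Kb = Kw/Ka = 1.0e-14 / 6.3 x 10^-5 = 1.59e-10.
[OH^-] = sqrt(Kb x [C6H5COO-]) = sqrt(1.59e-10 x 0.08205) = 3.61e-6 M.
pOH = 5.44, so pH = 14.00 - 5.44 = 8.56.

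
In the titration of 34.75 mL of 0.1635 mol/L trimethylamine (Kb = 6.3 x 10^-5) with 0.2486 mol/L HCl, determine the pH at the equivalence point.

5.40

n((CH3)3N) = 0.1635 x 0.03475 = 0.005682 mol; V(HCl) at equivalence = 0.005682/0.2486 = 0.02285 L.
At equivalence the base is fully converted to (CH3)3NH+; total volume = 0.05760 L, so [(CH3)3NH+] = 0.005682/0.05760 = 0.09863 M.
Ka((CH3)3NH+) = Kw/Kb = 1.0e-14 / 6.3 x 10^-5 = 1.59e-10.
[H^+] = sqrt(Ka x [(CH3)3NH+]) = sqrt(1.59e-10 x 0.09863) = 3.96e-6 M.
pH = -log(3.96e-6) = 5.40.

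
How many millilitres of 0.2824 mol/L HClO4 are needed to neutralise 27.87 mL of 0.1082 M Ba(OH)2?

n(Ba(OH)2) = 0.1082 mol/L x 0.02787 L = 0.003016 mol.
The neutralisation is 1 Ba(OH)2 : 2 HClO4, so n(HClO4) = 0.003016 x 2/1 = 0.006031 mol.
V(HClO4) = 0.006031 / 0.2824 = 0.02136 L = 21.4 mL.

21.4 mL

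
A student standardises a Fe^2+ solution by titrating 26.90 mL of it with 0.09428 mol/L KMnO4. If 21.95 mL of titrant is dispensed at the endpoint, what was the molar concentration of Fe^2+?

0.385 M

n(KMnO4) = 0.09428 x 0.02195 = 0.002069 mol.
From the balanced equation, 1 mol KMnO4 reacts with 5 mol Fe^2+, so n(Fe^2+) = 0.002069 x 5/1 = 0.01035 mol.
[Fe^2+] = 0.01035 / 0.02690 L = 0.385 M.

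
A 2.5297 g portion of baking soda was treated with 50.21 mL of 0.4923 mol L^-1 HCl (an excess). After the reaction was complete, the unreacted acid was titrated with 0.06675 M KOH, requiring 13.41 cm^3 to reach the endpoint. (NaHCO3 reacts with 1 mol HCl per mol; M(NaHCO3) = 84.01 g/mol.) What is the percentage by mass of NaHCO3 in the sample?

Total n(HCl) added = 0.4923 x 0.05021 = 0.02472 mol.
n(KOH) used = 0.06675 x 0.01341 = 0.0008951 mol, which equals the excess n(HCl).
So n(HCl) consumed by the sample = 0.02472 - 0.0008951 = 0.02382 mol.
n(NaHCO3) = 0.02382 / 1 = 0.02382 mol.
mass NaHCO3 = 0.02382 x 84.01 = 2.001 g, so %NaHCO3 = 2.001/2.5297 x 100 = 79.1%.

79.1%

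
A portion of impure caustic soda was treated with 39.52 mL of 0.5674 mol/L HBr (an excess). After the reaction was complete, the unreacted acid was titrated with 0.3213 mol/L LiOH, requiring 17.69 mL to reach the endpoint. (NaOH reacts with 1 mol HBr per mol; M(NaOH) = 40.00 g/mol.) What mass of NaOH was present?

0.670 g

Total n(HBr) added = 0.5674 x 0.03952 = 0.02242 mol.
n(LiOH) used = 0.3213 x 0.01769 = 0.005684 mol, which equals the excess n(HBr).
So n(HBr) consumed by the sample = 0.02242 - 0.005684 = 0.01674 mol.
n(NaOH) = 0.01674 / 1 = 0.01674 mol.
mass = 0.01674 mol x 40.00 g/mol = 0.670 g.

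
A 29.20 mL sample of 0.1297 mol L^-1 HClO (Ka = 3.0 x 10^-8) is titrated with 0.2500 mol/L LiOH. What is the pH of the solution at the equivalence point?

n(HClO) = 0.1297 x 0.02920 = 0.003787 mol; V(LiOH) at equivalence = 0.003787/0.2500 = 0.01515 L.
At equivalence all the acid is converted to ClO-; total volume = 0.02920 + 0.01515 = 0.04435 L, so [ClO-] = 0.003787/0.04435 = 0.08540 M.
Kb = Kw/Ka = 1.0e-14 / 3.0 x 10^-8 = 3.33e-7.
[OH^-] = sqrt(Kb x [ClO-]) = sqrt(3.33e-7 x 0.08540) = 0.000169 M.
pOH = 3.77, so pH = 14.00 - 3.77 = 10.23.

10.23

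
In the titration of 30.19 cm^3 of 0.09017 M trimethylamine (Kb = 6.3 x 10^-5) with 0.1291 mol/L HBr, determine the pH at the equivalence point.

5.54

n((CH3)3N) = 0.09017 x 0.03019 = 0.002722 mol; V(HBr) at equivalence = 0.002722/0.1291 = 0.02109 L.
At equivalence the base is fully converted to (CH3)3NH+; total volume = 0.05128 L, so [(CH3)3NH+] = 0.002722/0.05128 = 0.05309 M.
Ka((CH3)3NH+) = Kw/Kb = 1.0e-14 / 6.3 x 10^-5 = 1.59e-10.
[H^+] = sqrt(Ka x [(CH3)3NH+]) = sqrt(1.59e-10 x 0.05309) = 2.90e-6 M.
pH = -log(2.90e-6) = 5.54.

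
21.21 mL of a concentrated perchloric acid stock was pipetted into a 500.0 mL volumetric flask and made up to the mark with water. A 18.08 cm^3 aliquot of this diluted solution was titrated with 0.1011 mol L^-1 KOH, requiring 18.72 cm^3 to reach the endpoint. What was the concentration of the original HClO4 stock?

n(KOH) = 0.1011 x 0.01872 = 0.001893 mol.
n(HClO4) in the aliquot = 0.001893 mol.
[diluted HClO4] = 0.001893 / 0.01808 = 0.1047 M.
Dilution factor = 500.0/21.21 = 23.57, so [stock] = 0.1047 x 23.57 = 2.47 M.

2.47 M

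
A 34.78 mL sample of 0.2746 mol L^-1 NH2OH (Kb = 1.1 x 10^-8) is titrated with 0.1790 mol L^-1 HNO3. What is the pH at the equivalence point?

3.50

n(NH2OH) = 0.2746 x 0.03478 = 0.009551 mol; V(HNO3) at equivalence = 0.009551/0.1790 = 0.05336 L.
At equivalence the base is fully converted to NH3OH+; total volume = 0.08814 L, so [NH3OH+] = 0.009551/0.08814 = 0.1084 M.
Ka(NH3OH+) = Kw/Kb = 1.0e-14 / 1.1 x 10^-8 = 9.09e-7.
[H^+] = sqrt(Ka x [NH3OH+]) = sqrt(9.09e-7 x 0.1084) = 0.000314 M.
pH = -log(0.000314) = 3.50.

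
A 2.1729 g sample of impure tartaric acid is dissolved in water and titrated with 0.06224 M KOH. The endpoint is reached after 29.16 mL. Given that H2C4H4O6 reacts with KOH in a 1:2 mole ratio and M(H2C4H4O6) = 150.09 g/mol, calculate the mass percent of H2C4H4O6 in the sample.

6.27%

n(KOH) = 0.06224 x 0.02916 = 0.001815 mol.
n(H2C4H4O6) = 0.001815 / 2 = 0.0009075 mol.
mass of H2C4H4O6 = 0.0009075 x 150.09 = 0.1362 g.
% purity = 0.1362 / 2.1729 x 100 = 6.27%.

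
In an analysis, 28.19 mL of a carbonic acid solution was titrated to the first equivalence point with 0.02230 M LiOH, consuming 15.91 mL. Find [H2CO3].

n(LiOH) = 0.02230 x 0.01591 = 0.0003548 mol.
At the first equivalence point, 1 mol OH^- react per mol H2CO3, so n(H2CO3) = 0.0003548 / 1 = 0.0003548 mol.
[H2CO3] = 0.0003548 / 0.02819 L = 0.0126 M.

0.0126 M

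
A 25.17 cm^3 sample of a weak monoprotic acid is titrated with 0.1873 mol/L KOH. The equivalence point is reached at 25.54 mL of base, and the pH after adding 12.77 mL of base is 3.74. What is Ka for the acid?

12.77 mL is half of the equivalence volume, so this is the half-equivalence point where [HA] = [A^-].
At half-equivalence pH = pKa, so pKa = 3.74.
Ka = 10^(-3.74) = 1.8 x 10^-4.

1.8 x 10^-4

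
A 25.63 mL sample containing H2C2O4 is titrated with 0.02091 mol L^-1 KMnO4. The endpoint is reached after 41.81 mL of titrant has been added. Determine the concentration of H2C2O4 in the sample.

n(KMnO4) = 0.02091 x 0.04181 = 0.0008742 mol.
From the balanced equation, 2 mol KMnO4 reacts with 5 mol H2C2O4, so n(H2C2O4) = 0.0008742 x 5/2 = 0.002186 mol.
[H2C2O4] = 0.002186 / 0.02563 L = 0.0853 M.

0.0853 M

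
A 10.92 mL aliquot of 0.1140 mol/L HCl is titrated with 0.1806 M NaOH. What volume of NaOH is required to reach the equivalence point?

6.89 mL

n(HCl) = 0.1140 mol/L x 0.01092 L = 0.001245 mol.
At equivalence n(NaOH) = n(HCl) = 0.001245 mol.
V(NaOH) = 0.001245 / 0.1806 = 0.006893 L = 6.89 mL.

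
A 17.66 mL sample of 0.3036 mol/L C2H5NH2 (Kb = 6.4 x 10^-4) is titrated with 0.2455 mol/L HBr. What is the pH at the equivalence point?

n(C2H5NH2) = 0.3036 x 0.01766 = 0.005362 mol; V(HBr) at equivalence = 0.005362/0.2455 = 0.02184 L.
At equivalence the base is fully converted to C2H5NH3+; total volume = 0.03950 L, so [C2H5NH3+] = 0.005362/0.03950 = 0.1357 M.
Ka(C2H5NH3+) = Kw/Kb = 1.0e-14 / 6.4 x 10^-4 = 1.56e-11.
[H^+] = sqrt(Ka x [C2H5NH3+]) = sqrt(1.56e-11 x 0.1357) = 1.46e-6 M.
pH = -log(1.46e-6) = 5.84.

5.84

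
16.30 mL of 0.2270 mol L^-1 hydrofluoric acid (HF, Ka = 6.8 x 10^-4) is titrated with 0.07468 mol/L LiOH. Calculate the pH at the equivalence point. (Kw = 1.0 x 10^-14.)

7.96

n(HF) = 0.2270 x 0.01630 = 0.003700 mol; V(LiOH) at equivalence = 0.003700/0.07468 = 0.04955 L.
At equivalence all the acid is converted to F-; total volume = 0.01630 + 0.04955 = 0.06585 L, so [F-] = 0.003700/0.06585 = 0.05619 M.
Kb = Kw/Ka = 1.0e-14 / 6.8 x 10^-4 = 1.47e-11.
[OH^-] = sqrt(Kb x [F-]) = sqrt(1.47e-11 x 0.05619) = 9.09e-7 M.
pOH = 6.04, so pH = 14.00 - 6.04 = 7.96.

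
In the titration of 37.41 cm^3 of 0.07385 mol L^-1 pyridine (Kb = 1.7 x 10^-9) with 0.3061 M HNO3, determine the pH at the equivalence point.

3.23

n(C5H5N) = 0.07385 x 0.03741 = 0.002763 mol; V(HNO3) at equivalence = 0.002763/0.3061 = 0.009026 L.
At equivalence the base is fully converted to C5H5NH+; total volume = 0.04644 L, so [C5H5NH+] = 0.002763/0.04644 = 0.05950 M.
Ka(C5H5NH+) = Kw/Kb = 1.0e-14 / 1.7 x 10^-9 = 5.88e-6.
[H^+] = sqrt(Ka x [C5H5NH+]) = sqrt(5.88e-6 x 0.05950) = 0.000592 M.
pH = -log(0.000592) = 3.23.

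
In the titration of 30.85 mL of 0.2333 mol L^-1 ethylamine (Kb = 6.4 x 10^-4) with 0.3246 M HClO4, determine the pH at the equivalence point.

5.84

n(C2H5NH2) = 0.2333 x 0.03085 = 0.007197 mol; V(HClO4) at equivalence = 0.007197/0.3246 = 0.02217 L.
At equivalence the base is fully converted to C2H5NH3+; total volume = 0.05302 L, so [C2H5NH3+] = 0.007197/0.05302 = 0.1357 M.
Ka(C2H5NH3+) = Kw/Kb = 1.0e-14 / 6.4 x 10^-4 = 1.56e-11.
[H^+] = sqrt(Ka x [C2H5NH3+]) = sqrt(1.56e-11 x 0.1357) = 1.46e-6 M.
pH = -log(1.46e-6) = 5.84.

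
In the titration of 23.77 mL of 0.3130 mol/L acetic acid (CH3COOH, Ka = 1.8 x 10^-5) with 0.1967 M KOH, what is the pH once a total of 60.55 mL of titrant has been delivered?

12.72

n(acid) = 0.3130 x 0.02377 = 0.007440 mol; n(KOH) added = 0.1967 x 0.06055 = 0.01191 mol.
Base is in excess by 0.01191 - 0.007440 = 0.004470 mol in a total volume of 0.08432 L.
[OH^-] = 0.004470/0.08432 = 0.05301 M, so pOH = 1.28 and pH = 14.00 - 1.28 = 12.72.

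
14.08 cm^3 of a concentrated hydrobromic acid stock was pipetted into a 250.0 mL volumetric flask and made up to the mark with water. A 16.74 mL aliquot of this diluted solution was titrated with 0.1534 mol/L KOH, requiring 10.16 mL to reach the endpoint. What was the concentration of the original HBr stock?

1.65 M

n(KOH) = 0.1534 x 0.01016 = 0.001559 mol.
n(HBr) in the aliquot = 0.001559 mol.
[diluted HBr] = 0.001559 / 0.01674 = 0.09310 M.
Dilution factor = 250.0/14.08 = 17.76, so [stock] = 0.09310 x 17.76 = 1.65 M.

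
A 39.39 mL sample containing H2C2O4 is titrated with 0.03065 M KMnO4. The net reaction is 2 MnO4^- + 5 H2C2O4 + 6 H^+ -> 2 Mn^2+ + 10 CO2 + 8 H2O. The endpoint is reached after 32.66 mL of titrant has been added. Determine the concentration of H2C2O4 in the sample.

n(KMnO4) = 0.03065 x 0.03266 = 0.001001 mol.
From the balanced equation, 2 mol KMnO4 reacts with 5 mol H2C2O4, so n(H2C2O4) = 0.001001 x 5/2 = 0.002503 mol.
[H2C2O4] = 0.002503 / 0.03939 L = 0.0635 M.

0.0635 M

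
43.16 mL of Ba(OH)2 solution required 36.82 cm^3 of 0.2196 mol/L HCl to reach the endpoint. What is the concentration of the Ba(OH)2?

n(HCl) delivered = 0.2196 x 0.03682 = 0.008086 mol.
The reaction is 1 Ba(OH)2 + 2 HCl, so n(Ba(OH)2) = 0.008086 x 1/2 = 0.004043 mol.
[Ba(OH)2] = 0.004043 mol / 0.04316 L = 0.0937 M.

0.0937 M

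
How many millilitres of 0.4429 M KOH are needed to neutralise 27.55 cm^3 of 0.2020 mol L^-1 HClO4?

n(HClO4) = 0.2020 mol/L x 0.02755 L = 0.005565 mol.
At equivalence n(KOH) = n(HClO4) = 0.005565 mol.
V(KOH) = 0.005565 / 0.4429 = 0.01257 L = 12.6 mL.

12.6 mL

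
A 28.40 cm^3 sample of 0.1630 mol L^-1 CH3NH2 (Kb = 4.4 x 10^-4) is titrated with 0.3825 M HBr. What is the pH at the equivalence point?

5.79

n(CH3NH2) = 0.1630 x 0.02840 = 0.004629 mol; V(HBr) at equivalence = 0.004629/0.3825 = 0.01210 L.
At equivalence the base is fully converted to CH3NH3+; total volume = 0.04050 L, so [CH3NH3+] = 0.004629/0.04050 = 0.1143 M.
Ka(CH3NH3+) = Kw/Kb = 1.0e-14 / 4.4 x 10^-4 = 2.27e-11.
[H^+] = sqrt(Ka x [CH3NH3+]) = sqrt(2.27e-11 x 0.1143) = 1.61e-6 M.
pH = -log(1.61e-6) = 5.79.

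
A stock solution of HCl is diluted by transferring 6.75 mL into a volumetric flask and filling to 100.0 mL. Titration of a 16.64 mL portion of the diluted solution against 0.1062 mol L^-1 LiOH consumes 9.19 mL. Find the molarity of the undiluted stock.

0.869 M

n(LiOH) = 0.1062 x 0.009190 = 0.0009760 mol.
n(HCl) in the aliquot = 0.0009760 mol.
[diluted HCl] = 0.0009760 / 0.01664 = 0.05865 M.
Dilution factor = 100.0/6.750 = 14.81, so [stock] = 0.05865 x 14.81 = 0.869 M.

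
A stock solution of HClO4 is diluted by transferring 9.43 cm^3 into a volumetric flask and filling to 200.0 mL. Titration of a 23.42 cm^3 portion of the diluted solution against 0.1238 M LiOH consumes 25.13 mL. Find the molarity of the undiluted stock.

2.82 M

n(LiOH) = 0.1238 x 0.02513 = 0.003111 mol.
n(HClO4) in the aliquot = 0.003111 mol.
[diluted HClO4] = 0.003111 / 0.02342 = 0.1328 M.
Dilution factor = 200.0/9.430 = 21.21, so [stock] = 0.1328 x 21.21 = 2.82 M.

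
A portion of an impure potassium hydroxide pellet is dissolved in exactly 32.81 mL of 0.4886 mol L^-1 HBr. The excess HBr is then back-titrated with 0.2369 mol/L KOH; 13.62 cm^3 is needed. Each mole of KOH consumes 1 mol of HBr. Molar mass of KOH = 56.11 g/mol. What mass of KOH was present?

Total n(HBr) added = 0.4886 x 0.03281 = 0.01603 mol.
n(KOH) used = 0.2369 x 0.01362 = 0.003227 mol, which equals the excess n(HBr).
So n(HBr) consumed by the sample = 0.01603 - 0.003227 = 0.01280 mol.
n(KOH) = 0.01280 / 1 = 0.01280 mol.
mass = 0.01280 mol x 56.11 g/mol = 0.718 g.

0.718 g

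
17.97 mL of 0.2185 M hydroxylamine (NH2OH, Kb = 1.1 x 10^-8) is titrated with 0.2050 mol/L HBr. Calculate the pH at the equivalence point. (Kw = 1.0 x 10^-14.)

n(NH2OH) = 0.2185 x 0.01797 = 0.003926 mol; V(HBr) at equivalence = 0.003926/0.2050 = 0.01915 L.
At equivalence the base is fully converted to NH3OH+; total volume = 0.03712 L, so [NH3OH+] = 0.003926/0.03712 = 0.1058 M.
Ka(NH3OH+) = Kw/Kb = 1.0e-14 / 1.1 x 10^-8 = 9.09e-7.
[H^+] = sqrt(Ka x [NH3OH+]) = sqrt(9.09e-7 x 0.1058) = 0.000310 M.
pH = -log(0.000310) = 3.51.

3.51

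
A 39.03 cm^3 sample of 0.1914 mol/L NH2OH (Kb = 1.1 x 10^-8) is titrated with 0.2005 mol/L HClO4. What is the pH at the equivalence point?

n(NH2OH) = 0.1914 x 0.03903 = 0.007470 mol; V(HClO4) at equivalence = 0.007470/0.2005 = 0.03726 L.
At equivalence the base is fully converted to NH3OH+; total volume = 0.07629 L, so [NH3OH+] = 0.007470/0.07629 = 0.09792 M.
Ka(NH3OH+) = Kw/Kb = 1.0e-14 / 1.1 x 10^-8 = 9.09e-7.
[H^+] = sqrt(Ka x [NH3OH+]) = sqrt(9.09e-7 x 0.09792) = 0.000298 M.
pH = -log(0.000298) = 3.53.

3.53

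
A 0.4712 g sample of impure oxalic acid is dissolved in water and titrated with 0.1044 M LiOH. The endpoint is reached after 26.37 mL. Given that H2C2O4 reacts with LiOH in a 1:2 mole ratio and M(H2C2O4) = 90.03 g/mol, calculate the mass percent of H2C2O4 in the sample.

n(LiOH) = 0.1044 x 0.02637 = 0.002753 mol.
n(H2C2O4) = 0.002753 / 2 = 0.001377 mol.
mass of H2C2O4 = 0.001377 x 90.03 = 0.1239 g.
% purity = 0.1239 / 0.4712 x 100 = 26.3%.

26.3%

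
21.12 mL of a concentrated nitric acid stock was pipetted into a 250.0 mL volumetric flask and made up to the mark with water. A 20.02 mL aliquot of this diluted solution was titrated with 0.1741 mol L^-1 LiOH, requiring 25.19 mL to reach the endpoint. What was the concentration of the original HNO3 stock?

n(LiOH) = 0.1741 x 0.02519 = 0.004386 mol.
n(HNO3) in the aliquot = 0.004386 mol.
[diluted HNO3] = 0.004386 / 0.02002 = 0.2191 M.
Dilution factor = 250.0/21.12 = 11.84, so [stock] = 0.2191 x 11.84 = 2.59 M.

2.59 M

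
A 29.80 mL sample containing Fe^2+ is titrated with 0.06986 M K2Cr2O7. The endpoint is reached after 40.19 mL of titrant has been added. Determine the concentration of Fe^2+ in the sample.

0.565 M

n(K2Cr2O7) = 0.06986 x 0.04019 = 0.002808 mol.
From the balanced equation, 1 mol K2Cr2O7 reacts with 6 mol Fe^2+, so n(Fe^2+) = 0.002808 x 6/1 = 0.01685 mol.
[Fe^2+] = 0.01685 / 0.02980 L = 0.565 M.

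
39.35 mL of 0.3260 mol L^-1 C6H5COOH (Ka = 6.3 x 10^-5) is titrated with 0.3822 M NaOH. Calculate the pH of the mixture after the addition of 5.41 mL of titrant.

Initial n(C6H5COOH) = 0.3260 x 0.03935 = 0.01283 mol.
n(NaOH) added = 0.3822 x 0.005410 = 0.002068 mol, converting that many moles of C6H5COOH to C6H5COO-.
Remaining n(C6H5COOH) = 0.01076 mol; n(C6H5COO-) = 0.002068 mol.
By Henderson-Hasselbalch, pH = pKa + log([A^-]/[HA]) = 4.20 + log(0.002068/0.01076) = 4.20 + (-0.72) = 3.48.

3.48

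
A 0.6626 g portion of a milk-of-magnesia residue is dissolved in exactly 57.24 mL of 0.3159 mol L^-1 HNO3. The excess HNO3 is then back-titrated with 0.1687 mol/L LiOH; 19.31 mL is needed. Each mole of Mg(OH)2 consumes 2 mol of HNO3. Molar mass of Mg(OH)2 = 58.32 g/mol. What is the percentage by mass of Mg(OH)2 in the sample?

Total n(HNO3) added = 0.3159 x 0.05724 = 0.01808 mol.
n(LiOH) used = 0.1687 x 0.01931 = 0.003258 mol, which equals the excess n(HNO3).
So n(HNO3) consumed by the sample = 0.01808 - 0.003258 = 0.01482 mol.
n(Mg(OH)2) = 0.01482 / 2 = 0.007412 mol.
mass Mg(OH)2 = 0.007412 x 58.32 = 0.4323 g, so %Mg(OH)2 = 0.4323/0.6626 x 100 = 65.2%.

65.2%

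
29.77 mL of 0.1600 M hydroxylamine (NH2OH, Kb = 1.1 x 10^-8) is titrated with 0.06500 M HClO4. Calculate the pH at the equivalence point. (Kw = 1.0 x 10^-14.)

3.69

n(NH2OH) = 0.1600 x 0.02977 = 0.004763 mol; V(HClO4) at equivalence = 0.004763/0.06500 = 0.07328 L.
At equivalence the base is fully converted to NH3OH+; total volume = 0.1031 L, so [NH3OH+] = 0.004763/0.1031 = 0.04622 M.
Ka(NH3OH+) = Kw/Kb = 1.0e-14 / 1.1 x 10^-8 = 9.09e-7.
[H^+] = sqrt(Ka x [NH3OH+]) = sqrt(9.09e-7 x 0.04622) = 0.000205 M.
pH = -log(0.000205) = 3.69.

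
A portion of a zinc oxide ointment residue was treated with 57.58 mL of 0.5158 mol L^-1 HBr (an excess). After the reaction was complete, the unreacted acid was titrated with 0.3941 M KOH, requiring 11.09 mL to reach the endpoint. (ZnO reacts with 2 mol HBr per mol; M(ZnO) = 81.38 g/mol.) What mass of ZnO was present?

Total n(HBr) added = 0.5158 x 0.05758 = 0.02970 mol.
n(KOH) used = 0.3941 x 0.01109 = 0.004371 mol, which equals the excess n(HBr).
So n(HBr) consumed by the sample = 0.02970 - 0.004371 = 0.02533 mol.
n(ZnO) = 0.02533 / 2 = 0.01266 mol.
mass = 0.01266 mol x 81.38 g/mol = 1.03 g.

1.03 g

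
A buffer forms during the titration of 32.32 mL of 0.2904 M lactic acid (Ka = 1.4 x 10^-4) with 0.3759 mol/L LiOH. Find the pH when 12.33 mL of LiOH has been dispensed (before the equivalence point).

Initial n(HC3H5O3) = 0.2904 x 0.03232 = 0.009386 mol.
n(LiOH) added = 0.3759 x 0.01233 = 0.004635 mol, converting that many moles of HC3H5O3 to C3H5O3-.
Remaining n(HC3H5O3) = 0.004751 mol; n(C3H5O3-) = 0.004635 mol.
By Henderson-Hasselbalch, pH = pKa + log([A^-]/[HA]) = 3.85 + log(0.004635/0.004751) = 3.85 + (-0.01) = 3.84.

3.84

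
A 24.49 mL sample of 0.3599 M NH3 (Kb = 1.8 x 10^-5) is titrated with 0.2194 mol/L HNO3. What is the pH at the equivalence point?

5.06

n(NH3) = 0.3599 x 0.02449 = 0.008814 mol; V(HNO3) at equivalence = 0.008814/0.2194 = 0.04017 L.
At equivalence the base is fully converted to NH4+; total volume = 0.06466 L, so [NH4+] = 0.008814/0.06466 = 0.1363 M.
Ka(NH4+) = Kw/Kb = 1.0e-14 / 1.8 x 10^-5 = 5.56e-10.
[H^+] = sqrt(Ka x [NH4+]) = sqrt(5.56e-10 x 0.1363) = 8.70e-6 M.
pH = -log(8.70e-6) = 5.06.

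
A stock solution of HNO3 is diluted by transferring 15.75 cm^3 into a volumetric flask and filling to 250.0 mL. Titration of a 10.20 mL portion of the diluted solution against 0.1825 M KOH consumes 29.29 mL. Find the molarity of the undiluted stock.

n(KOH) = 0.1825 x 0.02929 = 0.005345 mol.
n(HNO3) in the aliquot = 0.005345 mol.
[diluted HNO3] = 0.005345 / 0.01020 = 0.5241 M.
Dilution factor = 250.0/15.75 = 15.87, so [stock] = 0.5241 x 15.87 = 8.32 M.

8.32 M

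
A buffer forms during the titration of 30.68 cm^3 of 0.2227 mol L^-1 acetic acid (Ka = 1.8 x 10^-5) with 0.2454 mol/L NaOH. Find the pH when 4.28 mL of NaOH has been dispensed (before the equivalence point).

4.00

Initial n(CH3COOH) = 0.2227 x 0.03068 = 0.006832 mol.
n(NaOH) added = 0.2454 x 0.004280 = 0.001050 mol, converting that many moles of CH3COOH to CH3COO-.
Remaining n(CH3COOH) = 0.005782 mol; n(CH3COO-) = 0.001050 mol.
By Henderson-Hasselbalch, pH = pKa + log([A^-]/[HA]) = 4.74 + log(0.001050/0.005782) = 4.74 + (-0.74) = 4.00.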